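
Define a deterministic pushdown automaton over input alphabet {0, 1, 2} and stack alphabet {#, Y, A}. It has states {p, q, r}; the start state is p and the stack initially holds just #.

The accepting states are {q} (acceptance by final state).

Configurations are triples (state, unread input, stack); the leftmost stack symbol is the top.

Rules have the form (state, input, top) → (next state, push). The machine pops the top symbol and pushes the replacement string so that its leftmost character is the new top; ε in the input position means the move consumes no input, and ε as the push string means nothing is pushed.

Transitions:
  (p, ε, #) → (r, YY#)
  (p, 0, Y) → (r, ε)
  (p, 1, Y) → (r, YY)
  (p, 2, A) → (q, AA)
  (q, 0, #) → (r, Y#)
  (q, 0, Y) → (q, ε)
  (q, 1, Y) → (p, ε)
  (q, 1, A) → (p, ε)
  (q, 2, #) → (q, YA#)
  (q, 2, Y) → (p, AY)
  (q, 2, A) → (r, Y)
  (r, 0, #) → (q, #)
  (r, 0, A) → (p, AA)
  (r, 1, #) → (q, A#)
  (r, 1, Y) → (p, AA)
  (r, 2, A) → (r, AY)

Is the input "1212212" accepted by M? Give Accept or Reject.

(p, 1212212, #)
  ε-move, top #: go to r, push YY# → (r, 1212212, YY#)
  read 1, top Y: go to p, push AA → (p, 212212, AAY#)
  read 2, top A: go to q, push AA → (q, 12212, AAAY#)
  read 1, top A: go to p, push ε → (p, 2212, AAY#)
  read 2, top A: go to q, push AA → (q, 212, AAAY#)
  read 2, top A: go to r, push Y → (r, 12, YAAY#)
  read 1, top Y: go to p, push AA → (p, 2, AAAAY#)
  read 2, top A: go to q, push AA → (q, ε, AAAAAY#)
All input consumed; state q ∈ F.

Accept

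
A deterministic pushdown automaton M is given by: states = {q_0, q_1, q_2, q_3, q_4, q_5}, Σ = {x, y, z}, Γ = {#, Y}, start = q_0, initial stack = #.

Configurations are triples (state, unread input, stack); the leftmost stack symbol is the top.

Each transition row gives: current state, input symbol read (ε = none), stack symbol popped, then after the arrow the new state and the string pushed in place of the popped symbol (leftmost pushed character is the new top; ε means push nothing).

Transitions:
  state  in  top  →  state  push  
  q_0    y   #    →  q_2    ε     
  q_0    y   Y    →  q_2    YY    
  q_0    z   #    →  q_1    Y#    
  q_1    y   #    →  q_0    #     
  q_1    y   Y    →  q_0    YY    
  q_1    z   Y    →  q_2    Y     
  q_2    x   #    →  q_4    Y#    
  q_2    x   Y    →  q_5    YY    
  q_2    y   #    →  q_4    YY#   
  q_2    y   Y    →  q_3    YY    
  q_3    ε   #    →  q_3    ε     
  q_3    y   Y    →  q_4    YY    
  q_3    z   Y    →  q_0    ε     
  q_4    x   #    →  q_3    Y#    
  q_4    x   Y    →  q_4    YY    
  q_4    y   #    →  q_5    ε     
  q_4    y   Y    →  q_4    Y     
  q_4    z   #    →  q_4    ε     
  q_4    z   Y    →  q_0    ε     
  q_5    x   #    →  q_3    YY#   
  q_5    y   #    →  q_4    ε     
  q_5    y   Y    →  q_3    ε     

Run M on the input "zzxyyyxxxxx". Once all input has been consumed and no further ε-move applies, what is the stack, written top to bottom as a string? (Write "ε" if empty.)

(q_0, zzxyyyxxxxx, #)
  read z, top #: go to q_1, push Y# → (q_1, zxyyyxxxxx, Y#)
  read z, top Y: go to q_2, push Y → (q_2, xyyyxxxxx, Y#)
  read x, top Y: go to q_5, push YY → (q_5, yyyxxxxx, YY#)
  read y, top Y: go to q_3, push ε → (q_3, yyxxxxx, Y#)
  read y, top Y: go to q_4, push YY → (q_4, yxxxxx, YY#)
  read y, top Y: go to q_4, push Y → (q_4, xxxxx, YY#)
  read x, top Y: go to q_4, push YY → (q_4, xxxx, YYY#)
  read x, top Y: go to q_4, push YY → (q_4, xxx, YYYY#)
  read x, top Y: go to q_4, push YY → (q_4, xx, YYYYY#)
  read x, top Y: go to q_4, push YY → (q_4, x, YYYYYY#)
  read x, top Y: go to q_4, push YY → (q_4, ε, YYYYYYY#)
All input consumed in state q_4 with stack YYYYYYY#.

YYYYYYY#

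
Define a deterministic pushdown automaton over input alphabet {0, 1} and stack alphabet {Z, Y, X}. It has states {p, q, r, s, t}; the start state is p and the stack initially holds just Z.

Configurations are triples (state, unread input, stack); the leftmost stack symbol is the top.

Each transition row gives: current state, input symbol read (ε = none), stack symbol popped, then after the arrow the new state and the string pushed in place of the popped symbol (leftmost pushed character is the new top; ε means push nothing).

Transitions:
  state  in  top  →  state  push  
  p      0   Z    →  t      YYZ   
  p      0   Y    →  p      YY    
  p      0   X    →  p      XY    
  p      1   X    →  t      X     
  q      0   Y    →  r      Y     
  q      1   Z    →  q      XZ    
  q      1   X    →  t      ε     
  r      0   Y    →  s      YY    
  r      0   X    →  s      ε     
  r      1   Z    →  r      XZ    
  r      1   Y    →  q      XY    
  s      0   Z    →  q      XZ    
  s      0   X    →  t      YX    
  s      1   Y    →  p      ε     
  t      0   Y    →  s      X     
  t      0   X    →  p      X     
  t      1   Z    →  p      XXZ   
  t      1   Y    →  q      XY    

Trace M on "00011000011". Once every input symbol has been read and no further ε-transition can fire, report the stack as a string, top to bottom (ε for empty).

YXXXYZ

(p, 00011000011, Z)
  read 0, top Z: go to t, push YYZ → (t, 0011000011, YYZ)
  read 0, top Y: go to s, push X → (s, 011000011, XYZ)
  read 0, top X: go to t, push YX → (t, 11000011, YXYZ)
  read 1, top Y: go to q, push XY → (q, 1000011, XYXYZ)
  read 1, top X: go to t, push ε → (t, 000011, YXYZ)
  read 0, top Y: go to s, push X → (s, 00011, XXYZ)
  read 0, top X: go to t, push YX → (t, 0011, YXXYZ)
  read 0, top Y: go to s, push X → (s, 011, XXXYZ)
  read 0, top X: go to t, push YX → (t, 11, YXXXYZ)
  read 1, top Y: go to q, push XY → (q, 1, XYXXXYZ)
  read 1, top X: go to t, push ε → (t, ε, YXXXYZ)
All input consumed in state t with stack YXXXYZ.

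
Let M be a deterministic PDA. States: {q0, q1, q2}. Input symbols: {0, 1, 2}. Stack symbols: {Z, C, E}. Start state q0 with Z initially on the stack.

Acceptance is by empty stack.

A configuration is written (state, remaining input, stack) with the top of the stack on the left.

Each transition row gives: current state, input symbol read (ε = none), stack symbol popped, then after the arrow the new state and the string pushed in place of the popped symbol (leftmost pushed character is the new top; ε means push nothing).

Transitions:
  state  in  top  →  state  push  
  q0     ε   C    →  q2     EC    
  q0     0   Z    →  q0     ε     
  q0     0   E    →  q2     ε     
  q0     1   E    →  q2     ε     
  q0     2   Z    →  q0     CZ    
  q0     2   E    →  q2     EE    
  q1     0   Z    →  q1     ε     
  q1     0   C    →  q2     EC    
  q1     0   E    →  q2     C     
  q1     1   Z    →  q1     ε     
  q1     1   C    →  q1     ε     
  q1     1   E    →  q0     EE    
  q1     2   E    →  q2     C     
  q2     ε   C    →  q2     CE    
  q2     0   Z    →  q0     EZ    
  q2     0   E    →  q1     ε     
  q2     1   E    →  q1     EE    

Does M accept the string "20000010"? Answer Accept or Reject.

Accept

(q0, 20000010, Z)
  read 2, top Z: go to q0, push CZ → (q0, 0000010, CZ)
  ε-move, top C: go to q2, push EC → (q2, 0000010, ECZ)
  read 0, top E: go to q1, push ε → (q1, 000010, CZ)
  read 0, top C: go to q2, push EC → (q2, 00010, ECZ)
  read 0, top E: go to q1, push ε → (q1, 0010, CZ)
  read 0, top C: go to q2, push EC → (q2, 010, ECZ)
  read 0, top E: go to q1, push ε → (q1, 10, CZ)
  read 1, top C: go to q1, push ε → (q1, 0, Z)
  read 0, top Z: go to q1, push ε → (q1, ε, ε)
All input consumed and the stack is empty.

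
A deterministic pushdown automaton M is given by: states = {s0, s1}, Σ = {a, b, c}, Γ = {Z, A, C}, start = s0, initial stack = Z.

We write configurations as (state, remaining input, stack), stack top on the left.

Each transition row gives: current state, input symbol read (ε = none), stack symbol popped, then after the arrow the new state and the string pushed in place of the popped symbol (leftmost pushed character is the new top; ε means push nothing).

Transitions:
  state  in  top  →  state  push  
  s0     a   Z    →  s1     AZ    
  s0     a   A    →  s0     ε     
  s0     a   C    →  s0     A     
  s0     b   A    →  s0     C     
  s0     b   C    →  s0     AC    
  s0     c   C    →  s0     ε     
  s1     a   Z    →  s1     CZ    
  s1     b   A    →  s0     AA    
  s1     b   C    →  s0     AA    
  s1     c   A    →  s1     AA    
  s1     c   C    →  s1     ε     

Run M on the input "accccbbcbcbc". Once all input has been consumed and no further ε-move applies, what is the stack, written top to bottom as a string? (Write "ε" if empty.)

(s0, accccbbcbcbc, Z) ⊢ (s1, ccccbbcbcbc, AZ) ⊢ (s1, cccbbcbcbc, AAZ) ⊢ (s1, ccbbcbcbc, AAAZ) ⊢ (s1, cbbcbcbc, AAAAZ) ⊢ (s1, bbcbcbc, AAAAAZ) ⊢ (s0, bcbcbc, AAAAAAZ) ⊢ (s0, cbcbc, CAAAAAZ) ⊢ (s0, bcbc, AAAAAZ) ⊢ (s0, cbc, CAAAAZ) ⊢ (s0, bc, AAAAZ) ⊢ (s0, c, CAAAZ) ⊢ (s0, ε, AAAZ)
All input consumed in state s0 with stack AAAZ.

AAAZ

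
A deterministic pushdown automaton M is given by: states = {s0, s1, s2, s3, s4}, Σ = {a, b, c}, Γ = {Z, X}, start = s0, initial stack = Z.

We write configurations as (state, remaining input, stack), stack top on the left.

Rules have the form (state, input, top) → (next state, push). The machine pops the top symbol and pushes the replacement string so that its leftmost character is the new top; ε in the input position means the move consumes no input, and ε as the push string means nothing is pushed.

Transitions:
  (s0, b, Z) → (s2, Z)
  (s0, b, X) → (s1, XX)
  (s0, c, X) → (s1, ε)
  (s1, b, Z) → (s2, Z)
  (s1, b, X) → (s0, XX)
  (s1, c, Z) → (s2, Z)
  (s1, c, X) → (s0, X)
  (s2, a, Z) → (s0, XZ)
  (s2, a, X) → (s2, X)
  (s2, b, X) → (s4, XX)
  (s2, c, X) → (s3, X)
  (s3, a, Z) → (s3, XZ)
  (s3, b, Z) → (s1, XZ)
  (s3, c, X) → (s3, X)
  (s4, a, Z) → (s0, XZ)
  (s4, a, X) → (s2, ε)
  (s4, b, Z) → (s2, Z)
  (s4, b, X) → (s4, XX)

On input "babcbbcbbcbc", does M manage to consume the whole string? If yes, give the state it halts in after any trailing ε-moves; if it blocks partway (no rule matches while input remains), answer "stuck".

(s0, babcbbcbbcbc, Z) ⊢ (s2, abcbbcbbcbc, Z) ⊢ (s0, bcbbcbbcbc, XZ) ⊢ (s1, cbbcbbcbc, XXZ) ⊢ (s0, bbcbbcbc, XXZ) ⊢ (s1, bcbbcbc, XXXZ) ⊢ (s0, cbbcbc, XXXXZ) ⊢ (s1, bbcbc, XXXZ) ⊢ (s0, bcbc, XXXXZ) ⊢ (s1, cbc, XXXXXZ) ⊢ (s0, bc, XXXXXZ) ⊢ (s1, c, XXXXXXZ) ⊢ (s0, ε, XXXXXXZ)
All input consumed; M is in state s0.

s0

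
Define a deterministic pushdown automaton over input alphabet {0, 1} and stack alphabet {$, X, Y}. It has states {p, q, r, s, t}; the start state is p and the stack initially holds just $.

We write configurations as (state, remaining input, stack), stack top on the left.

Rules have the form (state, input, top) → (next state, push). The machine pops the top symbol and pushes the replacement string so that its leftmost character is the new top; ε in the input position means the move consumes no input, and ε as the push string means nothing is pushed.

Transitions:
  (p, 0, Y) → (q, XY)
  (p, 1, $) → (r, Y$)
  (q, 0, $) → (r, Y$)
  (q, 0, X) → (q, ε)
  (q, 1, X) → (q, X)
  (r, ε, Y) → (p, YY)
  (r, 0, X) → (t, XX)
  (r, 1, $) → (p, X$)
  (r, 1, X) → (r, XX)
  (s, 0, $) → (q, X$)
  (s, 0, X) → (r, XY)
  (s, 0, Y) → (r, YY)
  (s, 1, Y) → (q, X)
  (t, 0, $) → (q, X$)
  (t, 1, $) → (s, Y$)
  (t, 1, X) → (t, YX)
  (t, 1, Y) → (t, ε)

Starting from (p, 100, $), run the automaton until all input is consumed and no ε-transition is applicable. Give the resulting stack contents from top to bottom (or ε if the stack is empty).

(p, 100, $)
  read 1, top $: go to r, push Y$ → (r, 00, Y$)
  ε-move, top Y: go to p, push YY → (p, 00, YY$)
  read 0, top Y: go to q, push XY → (q, 0, XYY$)
  read 0, top X: go to q, push ε → (q, ε, YY$)
All input consumed in state q with stack YY$.

YY$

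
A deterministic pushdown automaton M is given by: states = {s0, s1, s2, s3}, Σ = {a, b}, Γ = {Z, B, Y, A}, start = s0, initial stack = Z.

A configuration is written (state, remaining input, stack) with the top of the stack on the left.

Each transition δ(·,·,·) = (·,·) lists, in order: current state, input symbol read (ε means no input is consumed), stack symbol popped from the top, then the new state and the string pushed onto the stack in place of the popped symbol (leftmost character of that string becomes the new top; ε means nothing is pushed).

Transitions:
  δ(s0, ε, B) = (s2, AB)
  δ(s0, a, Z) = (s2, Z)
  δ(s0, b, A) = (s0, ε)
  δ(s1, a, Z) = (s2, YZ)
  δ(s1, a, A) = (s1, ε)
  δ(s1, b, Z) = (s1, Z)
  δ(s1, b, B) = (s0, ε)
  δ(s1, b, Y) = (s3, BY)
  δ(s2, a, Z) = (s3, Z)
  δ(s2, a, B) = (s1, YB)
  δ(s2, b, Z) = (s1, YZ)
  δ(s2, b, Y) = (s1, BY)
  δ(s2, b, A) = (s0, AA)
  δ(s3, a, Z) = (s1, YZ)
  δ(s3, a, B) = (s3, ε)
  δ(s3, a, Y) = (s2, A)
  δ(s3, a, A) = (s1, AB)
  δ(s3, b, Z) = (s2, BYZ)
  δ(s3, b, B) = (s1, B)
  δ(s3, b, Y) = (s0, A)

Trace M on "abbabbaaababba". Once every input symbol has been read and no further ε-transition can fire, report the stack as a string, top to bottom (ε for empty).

Z

(s0, abbabbaaababba, Z)
  read a, top Z: go to s2, push Z → (s2, bbabbaaababba, Z)
  read b, top Z: go to s1, push YZ → (s1, babbaaababba, YZ)
  read b, top Y: go to s3, push BY → (s3, abbaaababba, BYZ)
  read a, top B: go to s3, push ε → (s3, bbaaababba, YZ)
  read b, top Y: go to s0, push A → (s0, baaababba, AZ)
  read b, top A: go to s0, push ε → (s0, aaababba, Z)
  read a, top Z: go to s2, push Z → (s2, aababba, Z)
  read a, top Z: go to s3, push Z → (s3, ababba, Z)
  read a, top Z: go to s1, push YZ → (s1, babba, YZ)
  read b, top Y: go to s3, push BY → (s3, abba, BYZ)
  read a, top B: go to s3, push ε → (s3, bba, YZ)
  read b, top Y: go to s0, push A → (s0, ba, AZ)
  read b, top A: go to s0, push ε → (s0, a, Z)
  read a, top Z: go to s2, push Z → (s2, ε, Z)
All input consumed in state s2 with stack Z.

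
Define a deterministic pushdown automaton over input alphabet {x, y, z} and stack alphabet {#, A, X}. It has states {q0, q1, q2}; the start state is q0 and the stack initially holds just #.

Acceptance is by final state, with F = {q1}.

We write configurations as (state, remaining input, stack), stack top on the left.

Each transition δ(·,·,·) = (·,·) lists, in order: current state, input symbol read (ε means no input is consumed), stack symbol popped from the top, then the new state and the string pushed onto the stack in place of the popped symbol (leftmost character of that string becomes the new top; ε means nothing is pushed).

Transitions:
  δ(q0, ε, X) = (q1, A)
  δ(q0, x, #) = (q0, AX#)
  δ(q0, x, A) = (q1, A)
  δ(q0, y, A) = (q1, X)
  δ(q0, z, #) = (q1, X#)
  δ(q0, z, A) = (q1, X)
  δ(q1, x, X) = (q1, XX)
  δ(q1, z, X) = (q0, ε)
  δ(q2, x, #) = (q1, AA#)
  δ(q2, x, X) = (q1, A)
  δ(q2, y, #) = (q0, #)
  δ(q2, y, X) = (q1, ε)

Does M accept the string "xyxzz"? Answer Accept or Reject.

(q0, xyxzz, #)
  read x, top #: go to q0, push AX# → (q0, yxzz, AX#)
  read y, top A: go to q1, push X → (q1, xzz, XX#)
  read x, top X: go to q1, push XX → (q1, zz, XXX#)
  read z, top X: go to q0, push ε → (q0, z, XX#)
  ε-move, top X: go to q1, push A → (q1, z, AX#)
No transition applies at (q1, z, AX#); input not fully consumed.

Reject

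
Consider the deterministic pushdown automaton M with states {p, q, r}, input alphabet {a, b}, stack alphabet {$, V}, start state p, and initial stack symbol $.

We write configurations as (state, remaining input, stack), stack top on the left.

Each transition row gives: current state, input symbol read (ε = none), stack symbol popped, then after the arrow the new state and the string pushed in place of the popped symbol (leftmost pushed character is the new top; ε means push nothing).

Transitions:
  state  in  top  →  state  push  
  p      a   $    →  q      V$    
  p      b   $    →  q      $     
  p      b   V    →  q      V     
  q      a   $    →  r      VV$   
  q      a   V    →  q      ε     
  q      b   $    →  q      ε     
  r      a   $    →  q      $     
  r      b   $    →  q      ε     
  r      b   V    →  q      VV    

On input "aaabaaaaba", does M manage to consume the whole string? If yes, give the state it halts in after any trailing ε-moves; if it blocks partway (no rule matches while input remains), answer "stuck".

q

(p, aaabaaaaba, $)
  read a, top $: go to q, push V$ → (q, aabaaaaba, V$)
  read a, top V: go to q, push ε → (q, abaaaaba, $)
  read a, top $: go to r, push VV$ → (r, baaaaba, VV$)
  read b, top V: go to q, push VV → (q, aaaaba, VVV$)
  read a, top V: go to q, push ε → (q, aaaba, VV$)
  read a, top V: go to q, push ε → (q, aaba, V$)
  read a, top V: go to q, push ε → (q, aba, $)
  read a, top $: go to r, push VV$ → (r, ba, VV$)
  read b, top V: go to q, push VV → (q, a, VVV$)
  read a, top V: go to q, push ε → (q, ε, VV$)
All input consumed; M is in state q.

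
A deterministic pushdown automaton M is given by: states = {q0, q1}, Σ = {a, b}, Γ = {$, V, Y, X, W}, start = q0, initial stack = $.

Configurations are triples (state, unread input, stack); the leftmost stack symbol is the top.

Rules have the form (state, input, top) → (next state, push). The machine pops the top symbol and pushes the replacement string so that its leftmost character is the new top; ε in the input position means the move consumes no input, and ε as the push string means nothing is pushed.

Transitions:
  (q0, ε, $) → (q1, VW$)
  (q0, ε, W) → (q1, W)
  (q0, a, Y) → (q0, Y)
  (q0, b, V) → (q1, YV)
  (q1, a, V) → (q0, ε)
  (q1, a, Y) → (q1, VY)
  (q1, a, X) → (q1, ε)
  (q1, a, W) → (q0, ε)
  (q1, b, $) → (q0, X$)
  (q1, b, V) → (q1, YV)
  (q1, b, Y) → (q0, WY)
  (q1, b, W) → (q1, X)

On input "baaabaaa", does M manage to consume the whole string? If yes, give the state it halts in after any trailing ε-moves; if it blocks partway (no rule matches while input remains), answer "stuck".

(q0, baaabaaa, $) ⊢ (q1, baaabaaa, VW$) ⊢ (q1, aaabaaa, YVW$) ⊢ (q1, aabaaa, VYVW$) ⊢ (q0, abaaa, YVW$) ⊢ (q0, baaa, YVW$)
No transition for (q0, b, top Y); M blocks with input baaa remaining.

stuck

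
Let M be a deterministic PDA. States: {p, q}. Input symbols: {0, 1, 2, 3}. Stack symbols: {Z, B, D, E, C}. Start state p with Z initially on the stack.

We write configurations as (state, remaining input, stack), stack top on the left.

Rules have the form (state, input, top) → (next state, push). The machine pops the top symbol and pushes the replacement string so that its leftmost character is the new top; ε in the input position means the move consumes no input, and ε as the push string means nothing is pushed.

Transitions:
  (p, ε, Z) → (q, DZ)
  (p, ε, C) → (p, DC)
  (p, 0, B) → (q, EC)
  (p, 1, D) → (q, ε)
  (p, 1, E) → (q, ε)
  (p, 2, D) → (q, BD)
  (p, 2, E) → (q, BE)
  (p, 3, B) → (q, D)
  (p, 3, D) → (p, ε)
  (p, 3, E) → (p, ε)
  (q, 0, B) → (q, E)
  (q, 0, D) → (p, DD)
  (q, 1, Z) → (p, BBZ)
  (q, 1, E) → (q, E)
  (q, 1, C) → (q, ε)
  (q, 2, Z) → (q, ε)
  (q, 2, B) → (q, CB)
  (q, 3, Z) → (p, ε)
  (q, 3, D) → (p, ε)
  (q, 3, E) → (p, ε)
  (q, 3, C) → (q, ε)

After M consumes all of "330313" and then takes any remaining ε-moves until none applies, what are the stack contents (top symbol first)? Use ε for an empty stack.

ε

(p, 330313, Z)
  ε-move, top Z: go to q, push DZ → (q, 330313, DZ)
  read 3, top D: go to p, push ε → (p, 30313, Z)
  ε-move, top Z: go to q, push DZ → (q, 30313, DZ)
  read 3, top D: go to p, push ε → (p, 0313, Z)
  ε-move, top Z: go to q, push DZ → (q, 0313, DZ)
  read 0, top D: go to p, push DD → (p, 313, DDZ)
  read 3, top D: go to p, push ε → (p, 13, DZ)
  read 1, top D: go to q, push ε → (q, 3, Z)
  read 3, top Z: go to p, push ε → (p, ε, ε)
All input consumed in state p with stack ε.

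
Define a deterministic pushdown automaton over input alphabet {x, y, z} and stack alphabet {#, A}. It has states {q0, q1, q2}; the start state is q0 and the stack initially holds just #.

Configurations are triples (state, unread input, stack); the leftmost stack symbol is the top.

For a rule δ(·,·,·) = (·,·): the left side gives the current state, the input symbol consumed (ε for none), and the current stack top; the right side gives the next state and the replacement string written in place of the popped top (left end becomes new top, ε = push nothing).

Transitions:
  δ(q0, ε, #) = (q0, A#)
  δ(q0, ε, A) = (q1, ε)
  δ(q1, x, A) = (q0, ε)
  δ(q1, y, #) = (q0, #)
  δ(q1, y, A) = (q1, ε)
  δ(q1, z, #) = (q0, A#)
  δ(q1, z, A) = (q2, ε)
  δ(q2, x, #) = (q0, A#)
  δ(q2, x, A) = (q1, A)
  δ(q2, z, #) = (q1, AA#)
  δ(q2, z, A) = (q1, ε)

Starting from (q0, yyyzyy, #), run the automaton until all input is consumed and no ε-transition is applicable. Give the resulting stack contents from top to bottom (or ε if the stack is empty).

#

(q0, yyyzyy, #)
  ε-move, top #: go to q0, push A# → (q0, yyyzyy, A#)
  ε-move, top A: go to q1, push ε → (q1, yyyzyy, #)
  read y, top #: go to q0, push # → (q0, yyzyy, #)
  ε-move, top #: go to q0, push A# → (q0, yyzyy, A#)
  ε-move, top A: go to q1, push ε → (q1, yyzyy, #)
  read y, top #: go to q0, push # → (q0, yzyy, #)
  ε-move, top #: go to q0, push A# → (q0, yzyy, A#)
  ε-move, top A: go to q1, push ε → (q1, yzyy, #)
  read y, top #: go to q0, push # → (q0, zyy, #)
  ε-move, top #: go to q0, push A# → (q0, zyy, A#)
  ε-move, top A: go to q1, push ε → (q1, zyy, #)
  read z, top #: go to q0, push A# → (q0, yy, A#)
  ε-move, top A: go to q1, push ε → (q1, yy, #)
  read y, top #: go to q0, push # → (q0, y, #)
  ε-move, top #: go to q0, push A# → (q0, y, A#)
  ε-move, top A: go to q1, push ε → (q1, y, #)
  read y, top #: go to q0, push # → (q0, ε, #)
  ε-move, top #: go to q0, push A# → (q0, ε, A#)
  ε-move, top A: go to q1, push ε → (q1, ε, #)
All input consumed in state q1 with stack #.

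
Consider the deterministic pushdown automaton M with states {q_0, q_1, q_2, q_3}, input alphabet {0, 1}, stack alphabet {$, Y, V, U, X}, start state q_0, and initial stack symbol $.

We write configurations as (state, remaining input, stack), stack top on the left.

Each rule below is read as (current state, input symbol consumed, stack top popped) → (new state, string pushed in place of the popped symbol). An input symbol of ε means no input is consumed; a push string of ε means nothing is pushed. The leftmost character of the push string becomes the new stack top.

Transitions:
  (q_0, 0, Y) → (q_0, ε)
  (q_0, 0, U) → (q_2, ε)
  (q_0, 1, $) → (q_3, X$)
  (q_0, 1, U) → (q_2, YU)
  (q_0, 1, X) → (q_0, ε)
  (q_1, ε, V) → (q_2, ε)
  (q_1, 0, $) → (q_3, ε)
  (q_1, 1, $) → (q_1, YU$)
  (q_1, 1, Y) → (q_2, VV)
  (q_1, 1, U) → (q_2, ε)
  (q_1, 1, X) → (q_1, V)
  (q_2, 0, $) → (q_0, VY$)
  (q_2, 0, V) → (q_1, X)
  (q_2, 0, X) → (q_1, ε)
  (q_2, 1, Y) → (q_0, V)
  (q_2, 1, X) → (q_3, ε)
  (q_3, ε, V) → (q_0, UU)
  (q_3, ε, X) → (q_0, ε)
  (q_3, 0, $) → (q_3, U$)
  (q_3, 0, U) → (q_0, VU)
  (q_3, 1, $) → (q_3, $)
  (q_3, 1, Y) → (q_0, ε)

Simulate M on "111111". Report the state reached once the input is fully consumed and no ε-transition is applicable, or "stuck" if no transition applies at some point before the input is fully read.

q_0

(q_0, 111111, $)
  read 1, top $: go to q_3, push X$ → (q_3, 11111, X$)
  ε-move, top X: go to q_0, push ε → (q_0, 11111, $)
  read 1, top $: go to q_3, push X$ → (q_3, 1111, X$)
  ε-move, top X: go to q_0, push ε → (q_0, 1111, $)
  read 1, top $: go to q_3, push X$ → (q_3, 111, X$)
  ε-move, top X: go to q_0, push ε → (q_0, 111, $)
  read 1, top $: go to q_3, push X$ → (q_3, 11, X$)
  ε-move, top X: go to q_0, push ε → (q_0, 11, $)
  read 1, top $: go to q_3, push X$ → (q_3, 1, X$)
  ε-move, top X: go to q_0, push ε → (q_0, 1, $)
  read 1, top $: go to q_3, push X$ → (q_3, ε, X$)
  ε-move, top X: go to q_0, push ε → (q_0, ε, $)
All input consumed; M is in state q_0.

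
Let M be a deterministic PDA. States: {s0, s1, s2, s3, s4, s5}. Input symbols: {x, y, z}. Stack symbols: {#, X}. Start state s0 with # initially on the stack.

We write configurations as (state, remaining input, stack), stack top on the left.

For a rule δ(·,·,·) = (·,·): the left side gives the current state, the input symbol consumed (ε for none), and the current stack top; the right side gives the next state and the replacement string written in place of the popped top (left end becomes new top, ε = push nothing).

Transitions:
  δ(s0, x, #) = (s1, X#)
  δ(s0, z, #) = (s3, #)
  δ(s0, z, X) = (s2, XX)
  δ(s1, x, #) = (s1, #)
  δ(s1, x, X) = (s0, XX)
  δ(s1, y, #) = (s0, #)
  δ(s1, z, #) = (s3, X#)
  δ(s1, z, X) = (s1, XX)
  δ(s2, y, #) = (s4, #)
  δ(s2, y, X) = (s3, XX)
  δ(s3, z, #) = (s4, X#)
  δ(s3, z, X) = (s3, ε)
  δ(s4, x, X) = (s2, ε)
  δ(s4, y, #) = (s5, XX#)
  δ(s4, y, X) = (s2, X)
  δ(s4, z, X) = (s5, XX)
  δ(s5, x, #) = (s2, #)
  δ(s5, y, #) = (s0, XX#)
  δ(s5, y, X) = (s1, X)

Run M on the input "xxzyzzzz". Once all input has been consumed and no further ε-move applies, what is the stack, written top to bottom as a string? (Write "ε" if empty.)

(s0, xxzyzzzz, #)
  read x, top #: go to s1, push X# → (s1, xzyzzzz, X#)
  read x, top X: go to s0, push XX → (s0, zyzzzz, XX#)
  read z, top X: go to s2, push XX → (s2, yzzzz, XXX#)
  read y, top X: go to s3, push XX → (s3, zzzz, XXXX#)
  read z, top X: go to s3, push ε → (s3, zzz, XXX#)
  read z, top X: go to s3, push ε → (s3, zz, XX#)
  read z, top X: go to s3, push ε → (s3, z, X#)
  read z, top X: go to s3, push ε → (s3, ε, #)
All input consumed in state s3 with stack #.

#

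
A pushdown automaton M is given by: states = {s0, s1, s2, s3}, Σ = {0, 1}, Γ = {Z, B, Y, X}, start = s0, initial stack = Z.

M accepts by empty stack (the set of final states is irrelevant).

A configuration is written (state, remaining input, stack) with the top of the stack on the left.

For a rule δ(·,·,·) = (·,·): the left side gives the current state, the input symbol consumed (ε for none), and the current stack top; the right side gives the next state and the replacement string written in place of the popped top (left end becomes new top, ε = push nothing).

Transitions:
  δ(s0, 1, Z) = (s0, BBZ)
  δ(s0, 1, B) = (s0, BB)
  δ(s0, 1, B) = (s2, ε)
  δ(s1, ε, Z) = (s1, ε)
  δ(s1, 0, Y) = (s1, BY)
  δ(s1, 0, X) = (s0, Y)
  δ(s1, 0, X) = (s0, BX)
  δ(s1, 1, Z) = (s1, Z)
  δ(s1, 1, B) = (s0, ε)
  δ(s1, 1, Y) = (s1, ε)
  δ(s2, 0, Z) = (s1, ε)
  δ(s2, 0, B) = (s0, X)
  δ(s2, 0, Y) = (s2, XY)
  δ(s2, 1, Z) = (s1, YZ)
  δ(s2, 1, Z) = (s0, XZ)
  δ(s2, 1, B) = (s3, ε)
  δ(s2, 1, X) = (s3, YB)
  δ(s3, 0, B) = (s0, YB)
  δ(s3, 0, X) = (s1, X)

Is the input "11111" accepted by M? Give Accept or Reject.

Reject

No computation consumes all input and empties the stack.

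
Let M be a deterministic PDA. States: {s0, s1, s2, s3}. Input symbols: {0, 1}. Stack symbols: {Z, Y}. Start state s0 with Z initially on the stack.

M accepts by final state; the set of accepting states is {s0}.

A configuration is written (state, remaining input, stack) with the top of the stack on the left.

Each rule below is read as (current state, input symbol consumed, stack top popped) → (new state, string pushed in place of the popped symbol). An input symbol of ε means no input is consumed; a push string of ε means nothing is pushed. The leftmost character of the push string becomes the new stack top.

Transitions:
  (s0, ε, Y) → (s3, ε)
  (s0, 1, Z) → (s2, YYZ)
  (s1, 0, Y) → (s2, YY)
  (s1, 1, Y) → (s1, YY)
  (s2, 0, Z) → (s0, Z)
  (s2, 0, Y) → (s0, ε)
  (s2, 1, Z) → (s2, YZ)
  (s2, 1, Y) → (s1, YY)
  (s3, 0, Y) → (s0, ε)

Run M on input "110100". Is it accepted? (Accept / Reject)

Accept

(s0, 110100, Z)
  read 1, top Z: go to s2, push YYZ → (s2, 10100, YYZ)
  read 1, top Y: go to s1, push YY → (s1, 0100, YYYZ)
  read 0, top Y: go to s2, push YY → (s2, 100, YYYYZ)
  read 1, top Y: go to s1, push YY → (s1, 00, YYYYYZ)
  read 0, top Y: go to s2, push YY → (s2, 0, YYYYYYZ)
  read 0, top Y: go to s0, push ε → (s0, ε, YYYYYZ)
All input consumed; state s0 ∈ F.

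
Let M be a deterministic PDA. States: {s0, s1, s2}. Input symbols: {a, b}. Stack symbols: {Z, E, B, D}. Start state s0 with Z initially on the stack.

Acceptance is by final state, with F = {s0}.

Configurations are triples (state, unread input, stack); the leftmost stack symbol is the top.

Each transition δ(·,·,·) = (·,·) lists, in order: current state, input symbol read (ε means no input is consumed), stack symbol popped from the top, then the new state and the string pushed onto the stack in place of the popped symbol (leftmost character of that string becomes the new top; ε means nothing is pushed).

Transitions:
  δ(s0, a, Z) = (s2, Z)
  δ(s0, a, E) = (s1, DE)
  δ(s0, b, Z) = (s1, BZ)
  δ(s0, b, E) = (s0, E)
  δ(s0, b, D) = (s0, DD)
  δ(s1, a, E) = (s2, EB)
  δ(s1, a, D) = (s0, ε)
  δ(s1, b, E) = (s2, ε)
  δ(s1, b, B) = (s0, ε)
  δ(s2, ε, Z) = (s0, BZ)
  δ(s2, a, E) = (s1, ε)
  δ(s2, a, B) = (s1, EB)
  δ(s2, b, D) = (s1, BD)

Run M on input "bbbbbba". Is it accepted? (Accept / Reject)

Accept

(s0, bbbbbba, Z)
  read b, top Z: go to s1, push BZ → (s1, bbbbba, BZ)
  read b, top B: go to s0, push ε → (s0, bbbba, Z)
  read b, top Z: go to s1, push BZ → (s1, bbba, BZ)
  read b, top B: go to s0, push ε → (s0, bba, Z)
  read b, top Z: go to s1, push BZ → (s1, ba, BZ)
  read b, top B: go to s0, push ε → (s0, a, Z)
  read a, top Z: go to s2, push Z → (s2, ε, Z)
  ε-move, top Z: go to s0, push BZ → (s0, ε, BZ)
All input consumed; state s0 ∈ F.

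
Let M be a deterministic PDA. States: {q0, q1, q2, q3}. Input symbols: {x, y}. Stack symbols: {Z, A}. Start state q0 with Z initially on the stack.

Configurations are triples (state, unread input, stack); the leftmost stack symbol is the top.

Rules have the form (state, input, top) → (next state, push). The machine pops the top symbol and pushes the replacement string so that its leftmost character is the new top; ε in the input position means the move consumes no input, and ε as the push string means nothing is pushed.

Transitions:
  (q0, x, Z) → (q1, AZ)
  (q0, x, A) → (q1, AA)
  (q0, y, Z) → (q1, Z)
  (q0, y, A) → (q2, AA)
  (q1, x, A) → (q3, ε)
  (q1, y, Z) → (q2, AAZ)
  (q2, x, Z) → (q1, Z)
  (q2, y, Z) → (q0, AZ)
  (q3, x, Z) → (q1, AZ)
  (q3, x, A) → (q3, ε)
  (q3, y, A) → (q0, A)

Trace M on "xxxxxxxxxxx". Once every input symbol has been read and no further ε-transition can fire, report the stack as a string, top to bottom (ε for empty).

(q0, xxxxxxxxxxx, Z)
  read x, top Z: go to q1, push AZ → (q1, xxxxxxxxxx, AZ)
  read x, top A: go to q3, push ε → (q3, xxxxxxxxx, Z)
  read x, top Z: go to q1, push AZ → (q1, xxxxxxxx, AZ)
  read x, top A: go to q3, push ε → (q3, xxxxxxx, Z)
  read x, top Z: go to q1, push AZ → (q1, xxxxxx, AZ)
  read x, top A: go to q3, push ε → (q3, xxxxx, Z)
  read x, top Z: go to q1, push AZ → (q1, xxxx, AZ)
  read x, top A: go to q3, push ε → (q3, xxx, Z)
  read x, top Z: go to q1, push AZ → (q1, xx, AZ)
  read x, top A: go to q3, push ε → (q3, x, Z)
  read x, top Z: go to q1, push AZ → (q1, ε, AZ)
All input consumed in state q1 with stack AZ.

AZ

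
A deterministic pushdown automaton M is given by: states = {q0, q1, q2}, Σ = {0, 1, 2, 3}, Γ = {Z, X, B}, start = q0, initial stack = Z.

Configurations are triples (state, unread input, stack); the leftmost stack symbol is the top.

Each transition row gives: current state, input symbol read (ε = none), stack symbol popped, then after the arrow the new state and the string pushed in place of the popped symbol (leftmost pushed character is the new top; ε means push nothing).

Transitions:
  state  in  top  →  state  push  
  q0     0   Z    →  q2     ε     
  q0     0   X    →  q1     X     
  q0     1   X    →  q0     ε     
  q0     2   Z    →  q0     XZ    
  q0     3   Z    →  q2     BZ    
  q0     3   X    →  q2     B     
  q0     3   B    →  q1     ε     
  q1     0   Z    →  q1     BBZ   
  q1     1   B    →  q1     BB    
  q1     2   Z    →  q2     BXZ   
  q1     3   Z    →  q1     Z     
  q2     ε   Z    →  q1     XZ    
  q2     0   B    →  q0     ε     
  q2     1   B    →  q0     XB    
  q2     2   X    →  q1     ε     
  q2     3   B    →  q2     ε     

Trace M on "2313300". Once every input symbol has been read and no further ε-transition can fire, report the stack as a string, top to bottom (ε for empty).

ε

(q0, 2313300, Z) ⊢ (q0, 313300, XZ) ⊢ (q2, 13300, BZ) ⊢ (q0, 3300, XBZ) ⊢ (q2, 300, BBZ) ⊢ (q2, 00, BZ) ⊢ (q0, 0, Z) ⊢ (q2, ε, ε)
All input consumed in state q2 with stack ε.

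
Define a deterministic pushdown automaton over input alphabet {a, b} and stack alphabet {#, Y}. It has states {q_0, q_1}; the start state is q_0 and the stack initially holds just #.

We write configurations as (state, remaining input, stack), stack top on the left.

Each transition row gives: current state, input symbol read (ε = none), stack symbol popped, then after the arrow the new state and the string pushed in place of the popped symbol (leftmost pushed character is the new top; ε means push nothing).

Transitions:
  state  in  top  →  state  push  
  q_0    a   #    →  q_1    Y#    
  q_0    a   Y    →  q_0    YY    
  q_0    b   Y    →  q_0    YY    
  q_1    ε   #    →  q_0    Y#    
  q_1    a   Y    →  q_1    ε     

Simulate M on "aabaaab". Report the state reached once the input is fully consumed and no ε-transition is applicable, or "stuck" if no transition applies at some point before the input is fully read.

(q_0, aabaaab, #)
  read a, top #: go to q_1, push Y# → (q_1, abaaab, Y#)
  read a, top Y: go to q_1, push ε → (q_1, baaab, #)
  ε-move, top #: go to q_0, push Y# → (q_0, baaab, Y#)
  read b, top Y: go to q_0, push YY → (q_0, aaab, YY#)
  read a, top Y: go to q_0, push YY → (q_0, aab, YYY#)
  read a, top Y: go to q_0, push YY → (q_0, ab, YYYY#)
  read a, top Y: go to q_0, push YY → (q_0, b, YYYYY#)
  read b, top Y: go to q_0, push YY → (q_0, ε, YYYYYY#)
All input consumed; M is in state q_0.

q_0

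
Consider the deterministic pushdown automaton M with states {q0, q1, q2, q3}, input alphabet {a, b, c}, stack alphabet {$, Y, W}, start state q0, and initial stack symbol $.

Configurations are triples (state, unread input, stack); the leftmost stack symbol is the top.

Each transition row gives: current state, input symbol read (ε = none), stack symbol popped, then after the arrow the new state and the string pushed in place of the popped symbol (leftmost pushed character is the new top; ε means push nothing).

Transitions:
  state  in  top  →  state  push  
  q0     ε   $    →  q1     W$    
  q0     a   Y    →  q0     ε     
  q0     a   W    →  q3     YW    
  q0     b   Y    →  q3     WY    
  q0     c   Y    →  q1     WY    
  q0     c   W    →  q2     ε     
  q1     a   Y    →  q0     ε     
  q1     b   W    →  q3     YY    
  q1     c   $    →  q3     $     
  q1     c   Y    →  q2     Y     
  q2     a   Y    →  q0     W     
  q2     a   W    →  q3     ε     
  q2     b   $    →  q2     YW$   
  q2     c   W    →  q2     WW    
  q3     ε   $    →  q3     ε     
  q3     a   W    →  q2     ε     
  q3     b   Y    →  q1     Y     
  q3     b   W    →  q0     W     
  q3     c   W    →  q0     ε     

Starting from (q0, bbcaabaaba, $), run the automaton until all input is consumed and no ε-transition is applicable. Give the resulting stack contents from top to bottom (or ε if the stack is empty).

WY$

(q0, bbcaabaaba, $)
  ε-move, top $: go to q1, push W$ → (q1, bbcaabaaba, W$)
  read b, top W: go to q3, push YY → (q3, bcaabaaba, YY$)
  read b, top Y: go to q1, push Y → (q1, caabaaba, YY$)
  read c, top Y: go to q2, push Y → (q2, aabaaba, YY$)
  read a, top Y: go to q0, push W → (q0, abaaba, WY$)
  read a, top W: go to q3, push YW → (q3, baaba, YWY$)
  read b, top Y: go to q1, push Y → (q1, aaba, YWY$)
  read a, top Y: go to q0, push ε → (q0, aba, WY$)
  read a, top W: go to q3, push YW → (q3, ba, YWY$)
  read b, top Y: go to q1, push Y → (q1, a, YWY$)
  read a, top Y: go to q0, push ε → (q0, ε, WY$)
All input consumed in state q0 with stack WY$.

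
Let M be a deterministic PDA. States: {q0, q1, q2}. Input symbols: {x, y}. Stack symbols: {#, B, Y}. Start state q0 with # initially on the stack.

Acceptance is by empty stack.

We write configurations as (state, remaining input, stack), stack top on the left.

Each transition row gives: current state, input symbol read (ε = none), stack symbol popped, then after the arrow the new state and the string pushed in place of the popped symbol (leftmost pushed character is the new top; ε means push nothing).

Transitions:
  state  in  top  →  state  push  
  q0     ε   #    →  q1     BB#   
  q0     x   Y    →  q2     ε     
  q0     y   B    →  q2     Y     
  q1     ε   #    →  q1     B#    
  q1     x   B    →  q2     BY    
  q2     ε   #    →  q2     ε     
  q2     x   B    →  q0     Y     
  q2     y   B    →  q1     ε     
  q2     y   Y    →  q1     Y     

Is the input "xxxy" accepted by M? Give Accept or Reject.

(q0, xxxy, #)
  ε-move, top #: go to q1, push BB# → (q1, xxxy, BB#)
  read x, top B: go to q2, push BY → (q2, xxy, BYB#)
  read x, top B: go to q0, push Y → (q0, xy, YYB#)
  read x, top Y: go to q2, push ε → (q2, y, YB#)
  read y, top Y: go to q1, push Y → (q1, ε, YB#)
All input consumed; stack is YB#, not empty, and no further ε-move applies.

Reject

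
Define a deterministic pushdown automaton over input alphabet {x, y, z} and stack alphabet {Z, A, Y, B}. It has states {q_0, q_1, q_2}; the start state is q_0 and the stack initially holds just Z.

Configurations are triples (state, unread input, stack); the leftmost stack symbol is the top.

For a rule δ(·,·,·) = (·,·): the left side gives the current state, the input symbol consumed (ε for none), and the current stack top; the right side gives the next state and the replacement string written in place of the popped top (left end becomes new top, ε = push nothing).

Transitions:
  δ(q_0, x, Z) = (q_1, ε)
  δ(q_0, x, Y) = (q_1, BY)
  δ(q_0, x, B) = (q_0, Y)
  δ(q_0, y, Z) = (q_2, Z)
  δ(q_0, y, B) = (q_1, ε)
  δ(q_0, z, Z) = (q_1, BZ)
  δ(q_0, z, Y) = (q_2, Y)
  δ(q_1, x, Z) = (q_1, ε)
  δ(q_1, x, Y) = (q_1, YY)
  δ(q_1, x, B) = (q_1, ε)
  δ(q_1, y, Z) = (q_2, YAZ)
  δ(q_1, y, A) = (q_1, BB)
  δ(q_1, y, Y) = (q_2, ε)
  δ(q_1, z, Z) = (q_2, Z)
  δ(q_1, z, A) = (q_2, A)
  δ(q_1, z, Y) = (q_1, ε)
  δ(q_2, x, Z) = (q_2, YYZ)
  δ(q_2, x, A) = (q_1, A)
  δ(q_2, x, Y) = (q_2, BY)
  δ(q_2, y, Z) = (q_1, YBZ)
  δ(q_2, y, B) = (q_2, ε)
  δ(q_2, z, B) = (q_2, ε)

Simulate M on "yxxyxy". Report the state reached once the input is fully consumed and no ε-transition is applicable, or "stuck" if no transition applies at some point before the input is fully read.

q_2

(q_0, yxxyxy, Z)
  read y, top Z: go to q_2, push Z → (q_2, xxyxy, Z)
  read x, top Z: go to q_2, push YYZ → (q_2, xyxy, YYZ)
  read x, top Y: go to q_2, push BY → (q_2, yxy, BYYZ)
  read y, top B: go to q_2, push ε → (q_2, xy, YYZ)
  read x, top Y: go to q_2, push BY → (q_2, y, BYYZ)
  read y, top B: go to q_2, push ε → (q_2, ε, YYZ)
All input consumed; M is in state q_2.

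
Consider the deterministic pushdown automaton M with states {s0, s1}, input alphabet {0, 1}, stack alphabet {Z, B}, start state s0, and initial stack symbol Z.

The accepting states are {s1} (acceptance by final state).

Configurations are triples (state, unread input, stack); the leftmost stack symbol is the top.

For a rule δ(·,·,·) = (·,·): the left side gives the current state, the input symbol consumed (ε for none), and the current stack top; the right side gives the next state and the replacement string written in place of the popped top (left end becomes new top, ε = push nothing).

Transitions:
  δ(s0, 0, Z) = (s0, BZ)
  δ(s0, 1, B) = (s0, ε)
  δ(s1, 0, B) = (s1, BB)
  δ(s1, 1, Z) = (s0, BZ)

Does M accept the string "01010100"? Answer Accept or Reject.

Reject

(s0, 01010100, Z)
  read 0, top Z: go to s0, push BZ → (s0, 1010100, BZ)
  read 1, top B: go to s0, push ε → (s0, 010100, Z)
  read 0, top Z: go to s0, push BZ → (s0, 10100, BZ)
  read 1, top B: go to s0, push ε → (s0, 0100, Z)
  read 0, top Z: go to s0, push BZ → (s0, 100, BZ)
  read 1, top B: go to s0, push ε → (s0, 00, Z)
  read 0, top Z: go to s0, push BZ → (s0, 0, BZ)
No transition applies at (s0, 0, BZ); input not fully consumed.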